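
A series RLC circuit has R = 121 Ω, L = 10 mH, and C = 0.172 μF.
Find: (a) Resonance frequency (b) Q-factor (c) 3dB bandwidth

Step 1 — Resonance condition Im(Z)=0 gives ω₀ = 1/√(LC).
Step 2 — ω₀ = 1/√(0.01·1.72e-07) = 2.411e+04 rad/s.
Step 3 — f₀ = ω₀/(2π) = 3838 Hz.
Step 4 — Series Q: Q = ω₀L/R = 2.411e+04·0.01/121 = 1.993.
Step 5 — 3dB bandwidth: Δω = ω₀/Q = 1.21e+04 rad/s; BW = Δω/(2π) = 1926 Hz.

(a) f₀ = 3838 Hz  (b) Q = 1.993  (c) BW = 1926 Hz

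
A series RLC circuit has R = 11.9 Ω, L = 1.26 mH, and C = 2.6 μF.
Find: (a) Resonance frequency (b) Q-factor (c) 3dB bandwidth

Step 1 — Resonance: ω₀ = 1/√(LC) = 1/√(0.00126·2.6e-06) = 1.747e+04 rad/s.
Step 2 — f₀ = ω₀/(2π) = 2781 Hz.
Step 3 — Series Q: Q = ω₀L/R = 1.747e+04·0.00126/11.9 = 1.85.
Step 4 — Bandwidth: Δω = ω₀/Q = 9444 rad/s; BW = Δω/(2π) = 1503 Hz.

(a) f₀ = 2781 Hz  (b) Q = 1.85  (c) BW = 1503 Hz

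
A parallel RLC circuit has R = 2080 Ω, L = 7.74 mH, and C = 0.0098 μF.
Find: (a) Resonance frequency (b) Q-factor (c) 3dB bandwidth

Step 1 — Resonance: ω₀ = 1/√(LC) = 1/√(0.00774·9.8e-09) = 1.148e+05 rad/s.
Step 2 — f₀ = ω₀/(2π) = 1.827e+04 Hz.
Step 3 — Parallel Q: Q = R/(ω₀L) = 2080/(1.148e+05·0.00774) = 2.34.
Step 4 — Bandwidth: Δω = ω₀/Q = 4.906e+04 rad/s; BW = Δω/(2π) = 7808 Hz.

(a) f₀ = 1.827e+04 Hz  (b) Q = 2.34  (c) BW = 7808 Hz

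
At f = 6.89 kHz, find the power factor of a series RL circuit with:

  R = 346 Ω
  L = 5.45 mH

Step 1 — Angular frequency: ω = 2π·f = 2π·6890 = 4.329e+04 rad/s.
Step 2 — Component impedances:
  R: Z = R = 346 Ω
  L: Z = jωL = j·4.329e+04·0.00545 = 0 + j235.9 Ω
Step 3 — Series combination: Z_total = R + L = 346 + j235.9 Ω = 418.8∠34.3° Ω.
Step 4 — Power factor: PF = cos(φ) = Re(Z)/|Z| = 346/418.8 = 0.8262.
Step 5 — Type: Im(Z) = 235.9 ⇒ lagging (phase φ = 34.3°).

PF = 0.8262 (lagging, φ = 34.3°)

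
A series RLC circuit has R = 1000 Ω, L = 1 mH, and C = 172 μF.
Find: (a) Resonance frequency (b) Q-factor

Step 1 — Resonance condition Im(Z)=0 gives ω₀ = 1/√(LC).
Step 2 — ω₀ = 1/√(0.001·0.000172) = 2411 rad/s.
Step 3 — f₀ = ω₀/(2π) = 383.8 Hz.
Step 4 — Series Q: Q = ω₀L/R = 2411·0.001/1000 = 0.002411.

(a) f₀ = 383.8 Hz  (b) Q = 0.002411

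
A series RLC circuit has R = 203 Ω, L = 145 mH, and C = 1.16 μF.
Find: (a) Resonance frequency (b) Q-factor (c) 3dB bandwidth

Step 1 — Resonance: ω₀ = 1/√(LC) = 1/√(0.145·1.16e-06) = 2438 rad/s.
Step 2 — f₀ = ω₀/(2π) = 388.1 Hz.
Step 3 — Series Q: Q = ω₀L/R = 2438·0.145/203 = 1.742.
Step 4 — Bandwidth: Δω = ω₀/Q = 1400 rad/s; BW = Δω/(2π) = 222.8 Hz.

(a) f₀ = 388.1 Hz  (b) Q = 1.742  (c) BW = 222.8 Hz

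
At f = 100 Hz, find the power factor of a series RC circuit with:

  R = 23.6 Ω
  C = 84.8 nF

Step 1 — Angular frequency: ω = 2π·f = 2π·100 = 628.3 rad/s.
Step 2 — Component impedances:
  R: Z = R = 23.6 Ω
  C: Z = 1/(jωC) = -j/(ω·C) = 0 - j1.877e+04 Ω
Step 3 — Series combination: Z_total = R + C = 23.6 - j1.877e+04 Ω = 1.877e+04∠-89.9° Ω.
Step 4 — Power factor: PF = cos(φ) = Re(Z)/|Z| = 23.6/1.877e+04 = 0.001257.
Step 5 — Type: Im(Z) = -1.877e+04 ⇒ leading (phase φ = -89.9°).

PF = 0.001257 (leading, φ = -89.9°)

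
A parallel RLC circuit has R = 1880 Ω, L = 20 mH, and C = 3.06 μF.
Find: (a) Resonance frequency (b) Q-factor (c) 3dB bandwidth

Step 1 — Resonance: ω₀ = 1/√(LC) = 1/√(0.02·3.06e-06) = 4042 rad/s.
Step 2 — f₀ = ω₀/(2π) = 643.3 Hz.
Step 3 — Parallel Q: Q = R/(ω₀L) = 1880/(4042·0.02) = 23.25.
Step 4 — Bandwidth: Δω = ω₀/Q = 173.8 rad/s; BW = Δω/(2π) = 27.67 Hz.

(a) f₀ = 643.3 Hz  (b) Q = 23.25  (c) BW = 27.67 Hz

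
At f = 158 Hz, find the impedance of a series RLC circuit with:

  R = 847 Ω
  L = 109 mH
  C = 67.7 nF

Step 1 — Angular frequency: ω = 2π·f = 2π·158 = 992.7 rad/s.
Step 2 — Component impedances:
  R: Z = R = 847 Ω
  L: Z = jωL = j·992.7·0.109 = 0 + j108.2 Ω
  C: Z = 1/(jωC) = -j/(ω·C) = 0 - j1.488e+04 Ω
Step 3 — Series combination: Z_total = R + L + C = 847 - j1.477e+04 Ω = 1.48e+04∠-86.7° Ω.

Z = 847 - j1.477e+04 Ω = 1.48e+04∠-86.7° Ω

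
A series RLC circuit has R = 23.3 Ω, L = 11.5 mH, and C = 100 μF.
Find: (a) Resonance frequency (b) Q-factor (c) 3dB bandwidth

Step 1 — Resonance: ω₀ = 1/√(LC) = 1/√(0.0115·0.0001) = 932.5 rad/s.
Step 2 — f₀ = ω₀/(2π) = 148.4 Hz.
Step 3 — Series Q: Q = ω₀L/R = 932.5·0.0115/23.3 = 0.4602.
Step 4 — Bandwidth: Δω = ω₀/Q = 2026 rad/s; BW = Δω/(2π) = 322.5 Hz.

(a) f₀ = 148.4 Hz  (b) Q = 0.4602  (c) BW = 322.5 Hz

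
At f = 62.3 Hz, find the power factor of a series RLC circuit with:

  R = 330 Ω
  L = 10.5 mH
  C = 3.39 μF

Step 1 — Angular frequency: ω = 2π·f = 2π·62.3 = 391.4 rad/s.
Step 2 — Component impedances:
  R: Z = R = 330 Ω
  L: Z = jωL = j·391.4·0.0105 = 0 + j4.11 Ω
  C: Z = 1/(jωC) = -j/(ω·C) = 0 - j753.6 Ω
Step 3 — Series combination: Z_total = R + L + C = 330 - j749.5 Ω = 818.9∠-66.2° Ω.
Step 4 — Power factor: PF = cos(φ) = Re(Z)/|Z| = 330/818.9 = 0.403.
Step 5 — Type: Im(Z) = -749.5 ⇒ leading (phase φ = -66.2°).

PF = 0.403 (leading, φ = -66.2°)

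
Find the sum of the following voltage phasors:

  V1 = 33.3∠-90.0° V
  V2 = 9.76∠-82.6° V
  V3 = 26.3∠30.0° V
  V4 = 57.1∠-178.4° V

Step 1 — Convert each phasor to rectangular form:
  V1 = 33.3·(cos(-90.0°) + j·sin(-90.0°)) = 0 - j33.3 V
  V2 = 9.76·(cos(-82.6°) + j·sin(-82.6°)) = 1.257 - j9.679 V
  V3 = 26.3·(cos(30.0°) + j·sin(30.0°)) = 22.78 + j13.15 V
  V4 = 57.1·(cos(-178.4°) + j·sin(-178.4°)) = -57.08 - j1.594 V
Step 2 — Sum components: V_total = -33.04 - j31.42 V.
Step 3 — Convert to polar: |V_total| = 45.6 V, ∠V_total = -136.4°.

V_total = 45.6∠-136.4° V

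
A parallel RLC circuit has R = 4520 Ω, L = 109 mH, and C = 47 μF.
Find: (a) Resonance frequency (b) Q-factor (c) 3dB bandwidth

Step 1 — Resonance: ω₀ = 1/√(LC) = 1/√(0.109·4.7e-05) = 441.8 rad/s.
Step 2 — f₀ = ω₀/(2π) = 70.32 Hz.
Step 3 — Parallel Q: Q = R/(ω₀L) = 4520/(441.8·0.109) = 93.86.
Step 4 — Bandwidth: Δω = ω₀/Q = 4.707 rad/s; BW = Δω/(2π) = 0.7492 Hz.

(a) f₀ = 70.32 Hz  (b) Q = 93.86  (c) BW = 0.7492 Hz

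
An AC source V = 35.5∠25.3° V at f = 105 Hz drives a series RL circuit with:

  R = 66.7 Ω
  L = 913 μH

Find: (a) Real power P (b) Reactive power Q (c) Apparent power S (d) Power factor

Step 1 — Angular frequency: ω = 2π·f = 2π·105 = 659.7 rad/s.
Step 2 — Component impedances:
  R: Z = R = 66.7 Ω
  L: Z = jωL = j·659.7·0.000913 = 0 + j0.6023 Ω
Step 3 — Series combination: Z_total = R + L = 66.7 + j0.6023 Ω = 66.7∠0.5° Ω.
Step 4 — Source phasor: V = 35.5∠25.3° V = 32.09 + j15.17 V.
Step 5 — Current: I = V / Z = 0.4832 + j0.2231 A = 0.5322∠24.8° A.
Step 6 — Complex power: S = V·I* = 18.89 + j0.1706 VA.
Step 7 — Real power: P = Re(S) = 18.89 W.
Step 8 — Reactive power: Q = Im(S) = 0.1706 VAR.
Step 9 — Apparent power: |S| = 18.89 VA.
Step 10 — Power factor: PF = P/|S| = 1 (lagging).

(a) P = 18.89 W  (b) Q = 0.1706 VAR  (c) S = 18.89 VA  (d) PF = 1 (lagging)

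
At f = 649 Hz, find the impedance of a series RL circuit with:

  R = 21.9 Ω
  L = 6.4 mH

Step 1 — Angular frequency: ω = 2π·f = 2π·649 = 4078 rad/s.
Step 2 — Component impedances:
  R: Z = R = 21.9 Ω
  L: Z = jωL = j·4078·0.0064 = 0 + j26.1 Ω
Step 3 — Series combination: Z_total = R + L = 21.9 + j26.1 Ω = 34.07∠50.0° Ω.

Z = 21.9 + j26.1 Ω = 34.07∠50.0° Ω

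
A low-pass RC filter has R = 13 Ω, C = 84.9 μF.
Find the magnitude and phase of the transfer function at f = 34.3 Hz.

Step 1 — Angular frequency: ω = 2π·34.3 = 215.5 rad/s.
Step 2 — Transfer function: H(jω) = 1/(1 + jωRC).
Step 3 — Denominator: 1 + jωRC = 1 + j·215.5·13·8.49e-05 = 1 + j0.2379.
Step 4 — H = 0.9465 - j0.2251.
Step 5 — Magnitude: |H| = 0.9729 (-0.2 dB); phase: φ = -13.4°.

|H| = 0.9729 (-0.2 dB), φ = -13.4°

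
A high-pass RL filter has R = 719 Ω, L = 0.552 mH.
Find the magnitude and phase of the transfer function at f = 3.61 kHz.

Step 1 — Angular frequency: ω = 2π·3610 = 2.268e+04 rad/s.
Step 2 — Transfer function: H(jω) = jωL/(R + jωL).
Step 3 — Numerator jωL = j·12.52; denominator R + jωL = 719 + j12.52.
Step 4 — H = 0.0003032 + j0.01741.
Step 5 — Magnitude: |H| = 0.01741 (-35.2 dB); phase: φ = 89.0°.

|H| = 0.01741 (-35.2 dB), φ = 89.0°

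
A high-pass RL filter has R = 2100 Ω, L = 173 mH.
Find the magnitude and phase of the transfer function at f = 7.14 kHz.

Step 1 — Angular frequency: ω = 2π·7140 = 4.486e+04 rad/s.
Step 2 — Transfer function: H(jω) = jωL/(R + jωL).
Step 3 — Numerator jωL = j·7761; denominator R + jωL = 2100 + j7761.
Step 4 — H = 0.9318 + j0.2521.
Step 5 — Magnitude: |H| = 0.9653 (-0.3 dB); phase: φ = 15.1°.

|H| = 0.9653 (-0.3 dB), φ = 15.1°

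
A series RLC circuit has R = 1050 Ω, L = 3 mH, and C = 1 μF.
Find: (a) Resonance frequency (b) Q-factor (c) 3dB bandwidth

Step 1 — Resonance condition Im(Z)=0 gives ω₀ = 1/√(LC).
Step 2 — ω₀ = 1/√(0.003·1e-06) = 1.826e+04 rad/s.
Step 3 — f₀ = ω₀/(2π) = 2906 Hz.
Step 4 — Series Q: Q = ω₀L/R = 1.826e+04·0.003/1050 = 0.05216.
Step 5 — 3dB bandwidth: Δω = ω₀/Q = 3.5e+05 rad/s; BW = Δω/(2π) = 5.57e+04 Hz.

(a) f₀ = 2906 Hz  (b) Q = 0.05216  (c) BW = 5.57e+04 Hz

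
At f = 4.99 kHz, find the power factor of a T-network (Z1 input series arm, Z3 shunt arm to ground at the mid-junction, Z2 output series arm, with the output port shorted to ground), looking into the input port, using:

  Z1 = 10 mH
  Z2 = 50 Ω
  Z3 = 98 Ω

Step 1 — Angular frequency: ω = 2π·f = 2π·4990 = 3.135e+04 rad/s.
Step 2 — Component impedances:
  Z1: Z = jωL = j·3.135e+04·0.01 = 0 + j313.5 Ω
  Z2: Z = R = 50 Ω
  Z3: Z = R = 98 Ω
Step 3 — With the output port shorted to ground, the output series arm Z2 runs from the junction to ground; the shunt arm Z3 also runs from the junction to ground. They appear in parallel: Z3 || Z2 = 33.11 Ω.
Step 4 — Series with input arm Z1: Z_in = Z1 + (Z3 || Z2) = 33.11 + j313.5 Ω = 315.3∠84.0° Ω.
Step 5 — Power factor: PF = cos(φ) = Re(Z)/|Z| = 33.11/315.3 = 0.105.
Step 6 — Type: Im(Z) = 313.5 ⇒ lagging (phase φ = 84.0°).

PF = 0.105 (lagging, φ = 84.0°)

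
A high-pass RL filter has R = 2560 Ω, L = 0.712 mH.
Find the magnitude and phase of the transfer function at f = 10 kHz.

Step 1 — Angular frequency: ω = 2π·1e+04 = 6.283e+04 rad/s.
Step 2 — Transfer function: H(jω) = jωL/(R + jωL).
Step 3 — Numerator jωL = j·44.74; denominator R + jωL = 2560 + j44.74.
Step 4 — H = 0.0003053 + j0.01747.
Step 5 — Magnitude: |H| = 0.01747 (-35.2 dB); phase: φ = 89.0°.

|H| = 0.01747 (-35.2 dB), φ = 89.0°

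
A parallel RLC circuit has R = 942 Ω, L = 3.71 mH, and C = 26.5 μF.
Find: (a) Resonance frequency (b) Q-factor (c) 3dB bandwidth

Step 1 — Resonance: ω₀ = 1/√(LC) = 1/√(0.00371·2.65e-05) = 3189 rad/s.
Step 2 — f₀ = ω₀/(2π) = 507.6 Hz.
Step 3 — Parallel Q: Q = R/(ω₀L) = 942/(3189·0.00371) = 79.61.
Step 4 — Bandwidth: Δω = ω₀/Q = 40.06 rad/s; BW = Δω/(2π) = 6.376 Hz.

(a) f₀ = 507.6 Hz  (b) Q = 79.61  (c) BW = 6.376 Hz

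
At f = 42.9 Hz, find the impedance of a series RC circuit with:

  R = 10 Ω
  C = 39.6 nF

Step 1 — Angular frequency: ω = 2π·f = 2π·42.9 = 269.5 rad/s.
Step 2 — Component impedances:
  R: Z = R = 10 Ω
  C: Z = 1/(jωC) = -j/(ω·C) = 0 - j9.368e+04 Ω
Step 3 — Series combination: Z_total = R + C = 10 - j9.368e+04 Ω = 9.368e+04∠-90.0° Ω.

Z = 10 - j9.368e+04 Ω = 9.368e+04∠-90.0° Ω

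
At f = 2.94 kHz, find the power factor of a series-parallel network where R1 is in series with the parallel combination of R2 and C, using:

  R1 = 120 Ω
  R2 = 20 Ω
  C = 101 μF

Step 1 — Angular frequency: ω = 2π·f = 2π·2940 = 1.847e+04 rad/s.
Step 2 — Component impedances:
  R1: Z = R = 120 Ω
  R2: Z = R = 20 Ω
  C: Z = 1/(jωC) = -j/(ω·C) = 0 - j0.536 Ω
Step 3 — Parallel branch: R2 || C = 1/(1/R2 + 1/C) = 0.01435 - j0.5356 Ω.
Step 4 — Series with R1: Z_total = R1 + (R2 || C) = 120 - j0.5356 Ω = 120∠-0.3° Ω.
Step 5 — Power factor: PF = cos(φ) = Re(Z)/|Z| = 120/120 = 1.
Step 6 — Type: Im(Z) = -0.5356 ⇒ leading (phase φ = -0.3°).

PF = 1 (leading, φ = -0.3°)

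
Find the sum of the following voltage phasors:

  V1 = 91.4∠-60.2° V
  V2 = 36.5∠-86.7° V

Step 1 — Convert each phasor to rectangular form:
  V1 = 91.4·(cos(-60.2°) + j·sin(-60.2°)) = 45.42 - j79.31 V
  V2 = 36.5·(cos(-86.7°) + j·sin(-86.7°)) = 2.101 - j36.44 V
Step 2 — Sum components: V_total = 47.52 - j115.8 V.
Step 3 — Convert to polar: |V_total| = 125.1 V, ∠V_total = -67.7°.

V_total = 125.1∠-67.7° V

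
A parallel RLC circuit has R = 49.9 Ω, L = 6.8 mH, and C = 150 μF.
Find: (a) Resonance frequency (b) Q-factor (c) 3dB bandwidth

Step 1 — Resonance: ω₀ = 1/√(LC) = 1/√(0.0068·0.00015) = 990.1 rad/s.
Step 2 — f₀ = ω₀/(2π) = 157.6 Hz.
Step 3 — Parallel Q: Q = R/(ω₀L) = 49.9/(990.1·0.0068) = 7.411.
Step 4 — Bandwidth: Δω = ω₀/Q = 133.6 rad/s; BW = Δω/(2π) = 21.26 Hz.

(a) f₀ = 157.6 Hz  (b) Q = 7.411  (c) BW = 21.26 Hz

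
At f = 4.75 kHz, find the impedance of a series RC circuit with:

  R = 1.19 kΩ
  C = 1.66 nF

Step 1 — Angular frequency: ω = 2π·f = 2π·4750 = 2.985e+04 rad/s.
Step 2 — Component impedances:
  R: Z = R = 1190 Ω
  C: Z = 1/(jωC) = -j/(ω·C) = 0 - j2.018e+04 Ω
Step 3 — Series combination: Z_total = R + C = 1190 - j2.018e+04 Ω = 2.022e+04∠-86.6° Ω.

Z = 1190 - j2.018e+04 Ω = 2.022e+04∠-86.6° Ω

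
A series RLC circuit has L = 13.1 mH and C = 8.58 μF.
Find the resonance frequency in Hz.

Step 1 — Resonance condition Im(Z)=0 gives ω₀ = 1/√(LC).
Step 2 — ω₀ = 1/√(0.0131·8.58e-06) = 2983 rad/s.
Step 3 — f₀ = ω₀/(2π) = 474.7 Hz.

f₀ = 474.7 Hz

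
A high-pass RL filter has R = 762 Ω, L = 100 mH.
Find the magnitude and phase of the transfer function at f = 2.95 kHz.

Step 1 — Angular frequency: ω = 2π·2950 = 1.854e+04 rad/s.
Step 2 — Transfer function: H(jω) = jωL/(R + jωL).
Step 3 — Numerator jωL = j·1854; denominator R + jωL = 762 + j1854.
Step 4 — H = 0.8554 + j0.3517.
Step 5 — Magnitude: |H| = 0.9249 (-0.7 dB); phase: φ = 22.3°.

|H| = 0.9249 (-0.7 dB), φ = 22.3°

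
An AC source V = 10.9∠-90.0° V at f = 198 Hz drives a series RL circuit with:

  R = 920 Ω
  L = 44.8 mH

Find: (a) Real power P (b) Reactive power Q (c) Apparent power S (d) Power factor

Step 1 — Angular frequency: ω = 2π·f = 2π·198 = 1244 rad/s.
Step 2 — Component impedances:
  R: Z = R = 920 Ω
  L: Z = jωL = j·1244·0.0448 = 0 + j55.73 Ω
Step 3 — Series combination: Z_total = R + L = 920 + j55.73 Ω = 921.7∠3.5° Ω.
Step 4 — Source phasor: V = 10.9∠-90.0° V = 0 - j10.9 V.
Step 5 — Current: I = V / Z = -0.0007151 - j0.0118 A = 0.01183∠-93.5° A.
Step 6 — Complex power: S = V·I* = 0.1287 + j0.007795 VA.
Step 7 — Real power: P = Re(S) = 0.1287 W.
Step 8 — Reactive power: Q = Im(S) = 0.007795 VAR.
Step 9 — Apparent power: |S| = 0.1289 VA.
Step 10 — Power factor: PF = P/|S| = 0.9982 (lagging).

(a) P = 0.1287 W  (b) Q = 0.007795 VAR  (c) S = 0.1289 VA  (d) PF = 0.9982 (lagging)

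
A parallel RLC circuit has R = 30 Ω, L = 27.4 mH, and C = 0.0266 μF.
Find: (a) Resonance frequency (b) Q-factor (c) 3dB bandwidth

Step 1 — Resonance: ω₀ = 1/√(LC) = 1/√(0.0274·2.66e-08) = 3.704e+04 rad/s.
Step 2 — f₀ = ω₀/(2π) = 5895 Hz.
Step 3 — Parallel Q: Q = R/(ω₀L) = 30/(3.704e+04·0.0274) = 0.02956.
Step 4 — Bandwidth: Δω = ω₀/Q = 1.253e+06 rad/s; BW = Δω/(2π) = 1.994e+05 Hz.

(a) f₀ = 5895 Hz  (b) Q = 0.02956  (c) BW = 1.994e+05 Hz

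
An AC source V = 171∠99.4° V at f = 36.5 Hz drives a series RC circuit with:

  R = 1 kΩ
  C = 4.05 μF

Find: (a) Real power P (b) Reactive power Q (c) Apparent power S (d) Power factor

Step 1 — Angular frequency: ω = 2π·f = 2π·36.5 = 229.3 rad/s.
Step 2 — Component impedances:
  R: Z = R = 1000 Ω
  C: Z = 1/(jωC) = -j/(ω·C) = 0 - j1077 Ω
Step 3 — Series combination: Z_total = R + C = 1000 - j1077 Ω = 1469∠-47.1° Ω.
Step 4 — Source phasor: V = 171∠99.4° V = -27.93 + j168.7 V.
Step 5 — Current: I = V / Z = -0.09706 + j0.06421 A = 0.1164∠146.5° A.
Step 6 — Complex power: S = V·I* = 13.54 - j14.58 VA.
Step 7 — Real power: P = Re(S) = 13.54 W.
Step 8 — Reactive power: Q = Im(S) = -14.58 VAR.
Step 9 — Apparent power: |S| = 19.9 VA.
Step 10 — Power factor: PF = P/|S| = 0.6805 (leading).

(a) P = 13.54 W  (b) Q = -14.58 VAR  (c) S = 19.9 VA  (d) PF = 0.6805 (leading)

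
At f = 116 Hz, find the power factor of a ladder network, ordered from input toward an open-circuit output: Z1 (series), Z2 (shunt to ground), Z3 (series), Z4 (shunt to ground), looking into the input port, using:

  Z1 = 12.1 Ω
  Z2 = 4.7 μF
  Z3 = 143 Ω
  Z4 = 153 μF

Step 1 — Angular frequency: ω = 2π·f = 2π·116 = 728.8 rad/s.
Step 2 — Component impedances:
  Z1: Z = R = 12.1 Ω
  Z2: Z = 1/(jωC) = -j/(ω·C) = 0 - j291.9 Ω
  Z3: Z = R = 143 Ω
  Z4: Z = 1/(jωC) = -j/(ω·C) = 0 - j8.967 Ω
Step 3 — Ladder network (open output): work backward from the far end, alternating series and parallel combinations. Z_in = 121.9 - j60.88 Ω = 136.3∠-26.5° Ω.
Step 4 — Power factor: PF = cos(φ) = Re(Z)/|Z| = 121.9/136.26 = 0.8946.
Step 5 — Type: Im(Z) = -60.88 ⇒ leading (phase φ = -26.5°).

PF = 0.8946 (leading, φ = -26.5°)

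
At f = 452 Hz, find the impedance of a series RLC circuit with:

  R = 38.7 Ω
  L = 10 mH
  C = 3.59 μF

Step 1 — Angular frequency: ω = 2π·f = 2π·452 = 2840 rad/s.
Step 2 — Component impedances:
  R: Z = R = 38.7 Ω
  L: Z = jωL = j·2840·0.01 = 0 + j28.4 Ω
  C: Z = 1/(jωC) = -j/(ω·C) = 0 - j98.08 Ω
Step 3 — Series combination: Z_total = R + L + C = 38.7 - j69.68 Ω = 79.71∠-61.0° Ω.

Z = 38.7 - j69.68 Ω = 79.71∠-61.0° Ω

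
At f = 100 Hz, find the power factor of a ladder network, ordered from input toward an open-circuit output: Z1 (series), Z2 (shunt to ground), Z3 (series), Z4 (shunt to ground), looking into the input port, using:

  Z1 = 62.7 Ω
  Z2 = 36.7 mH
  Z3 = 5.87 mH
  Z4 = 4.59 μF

Step 1 — Angular frequency: ω = 2π·f = 2π·100 = 628.3 rad/s.
Step 2 — Component impedances:
  Z1: Z = R = 62.7 Ω
  Z2: Z = jωL = j·628.3·0.0367 = 0 + j23.06 Ω
  Z3: Z = jωL = j·628.3·0.00587 = 0 + j3.688 Ω
  Z4: Z = 1/(jωC) = -j/(ω·C) = 0 - j346.7 Ω
Step 3 — Ladder network (open output): work backward from the far end, alternating series and parallel combinations. Z_in = 62.7 + j24.72 Ω = 67.4∠21.5° Ω.
Step 4 — Power factor: PF = cos(φ) = Re(Z)/|Z| = 62.7/67.4 = 0.9303.
Step 5 — Type: Im(Z) = 24.72 ⇒ lagging (phase φ = 21.5°).

PF = 0.9303 (lagging, φ = 21.5°)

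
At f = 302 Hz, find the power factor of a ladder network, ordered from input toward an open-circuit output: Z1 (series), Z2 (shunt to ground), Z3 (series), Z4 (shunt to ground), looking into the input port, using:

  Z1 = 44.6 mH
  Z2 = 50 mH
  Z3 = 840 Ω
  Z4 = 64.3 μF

Step 1 — Angular frequency: ω = 2π·f = 2π·302 = 1898 rad/s.
Step 2 — Component impedances:
  Z1: Z = jωL = j·1898·0.0446 = 0 + j84.63 Ω
  Z2: Z = jωL = j·1898·0.05 = 0 + j94.88 Ω
  Z3: Z = R = 840 Ω
  Z4: Z = 1/(jωC) = -j/(ω·C) = 0 - j8.196 Ω
Step 3 — Ladder network (open output): work backward from the far end, alternating series and parallel combinations. Z_in = 10.6 + j178.4 Ω = 178.7∠86.6° Ω.
Step 4 — Power factor: PF = cos(φ) = Re(Z)/|Z| = 10.6031/178.726 = 0.05933.
Step 5 — Type: Im(Z) = 178.4 ⇒ lagging (phase φ = 86.6°).

PF = 0.05933 (lagging, φ = 86.6°)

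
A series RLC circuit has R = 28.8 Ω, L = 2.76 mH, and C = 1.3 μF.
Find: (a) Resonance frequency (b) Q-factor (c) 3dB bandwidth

Step 1 — Resonance condition Im(Z)=0 gives ω₀ = 1/√(LC).
Step 2 — ω₀ = 1/√(0.00276·1.3e-06) = 1.669e+04 rad/s.
Step 3 — f₀ = ω₀/(2π) = 2657 Hz.
Step 4 — Series Q: Q = ω₀L/R = 1.669e+04·0.00276/28.8 = 1.6.
Step 5 — 3dB bandwidth: Δω = ω₀/Q = 1.043e+04 rad/s; BW = Δω/(2π) = 1661 Hz.

(a) f₀ = 2657 Hz  (b) Q = 1.6  (c) BW = 1661 Hz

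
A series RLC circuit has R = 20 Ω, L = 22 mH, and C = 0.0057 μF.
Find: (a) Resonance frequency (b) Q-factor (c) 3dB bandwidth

Step 1 — Resonance: ω₀ = 1/√(LC) = 1/√(0.022·5.7e-09) = 8.93e+04 rad/s.
Step 2 — f₀ = ω₀/(2π) = 1.421e+04 Hz.
Step 3 — Series Q: Q = ω₀L/R = 8.93e+04·0.022/20 = 98.23.
Step 4 — Bandwidth: Δω = ω₀/Q = 909.1 rad/s; BW = Δω/(2π) = 144.7 Hz.

(a) f₀ = 1.421e+04 Hz  (b) Q = 98.23  (c) BW = 144.7 Hz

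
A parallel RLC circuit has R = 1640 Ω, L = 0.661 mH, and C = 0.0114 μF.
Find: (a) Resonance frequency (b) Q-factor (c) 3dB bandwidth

Step 1 — Resonance: ω₀ = 1/√(LC) = 1/√(0.000661·1.14e-08) = 3.643e+05 rad/s.
Step 2 — f₀ = ω₀/(2π) = 5.798e+04 Hz.
Step 3 — Parallel Q: Q = R/(ω₀L) = 1640/(3.643e+05·0.000661) = 6.811.
Step 4 — Bandwidth: Δω = ω₀/Q = 5.349e+04 rad/s; BW = Δω/(2π) = 8513 Hz.

(a) f₀ = 5.798e+04 Hz  (b) Q = 6.811  (c) BW = 8513 Hz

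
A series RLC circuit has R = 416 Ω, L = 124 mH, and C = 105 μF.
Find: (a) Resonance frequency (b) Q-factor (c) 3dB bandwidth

Step 1 — Resonance: ω₀ = 1/√(LC) = 1/√(0.124·0.000105) = 277.1 rad/s.
Step 2 — f₀ = ω₀/(2π) = 44.11 Hz.
Step 3 — Series Q: Q = ω₀L/R = 277.1·0.124/416 = 0.08261.
Step 4 — Bandwidth: Δω = ω₀/Q = 3355 rad/s; BW = Δω/(2π) = 533.9 Hz.

(a) f₀ = 44.11 Hz  (b) Q = 0.08261  (c) BW = 533.9 Hz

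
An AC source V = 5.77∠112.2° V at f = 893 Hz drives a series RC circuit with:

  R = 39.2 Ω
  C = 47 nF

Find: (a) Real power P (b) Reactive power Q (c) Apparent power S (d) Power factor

Step 1 — Angular frequency: ω = 2π·f = 2π·893 = 5611 rad/s.
Step 2 — Component impedances:
  R: Z = R = 39.2 Ω
  C: Z = 1/(jωC) = -j/(ω·C) = 0 - j3792 Ω
Step 3 — Series combination: Z_total = R + C = 39.2 - j3792 Ω = 3792∠-89.4° Ω.
Step 4 — Source phasor: V = 5.77∠112.2° V = -2.18 + j5.342 V.
Step 5 — Current: I = V / Z = -0.001415 - j0.0005603 A = 0.001522∠-158.4° A.
Step 6 — Complex power: S = V·I* = 9.075e-05 - j0.008779 VA.
Step 7 — Real power: P = Re(S) = 9.075e-05 W.
Step 8 — Reactive power: Q = Im(S) = -0.008779 VAR.
Step 9 — Apparent power: |S| = 0.008779 VA.
Step 10 — Power factor: PF = P/|S| = 0.01034 (leading).

(a) P = 9.075e-05 W  (b) Q = -0.008779 VAR  (c) S = 0.008779 VA  (d) PF = 0.01034 (leading)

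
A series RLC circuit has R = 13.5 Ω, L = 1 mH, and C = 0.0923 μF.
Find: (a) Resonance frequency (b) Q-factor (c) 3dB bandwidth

Step 1 — Resonance condition Im(Z)=0 gives ω₀ = 1/√(LC).
Step 2 — ω₀ = 1/√(0.001·9.23e-08) = 1.041e+05 rad/s.
Step 3 — f₀ = ω₀/(2π) = 1.657e+04 Hz.
Step 4 — Series Q: Q = ω₀L/R = 1.041e+05·0.001/13.5 = 7.71.
Step 5 — 3dB bandwidth: Δω = ω₀/Q = 1.35e+04 rad/s; BW = Δω/(2π) = 2149 Hz.

(a) f₀ = 1.657e+04 Hz  (b) Q = 7.71  (c) BW = 2149 Hz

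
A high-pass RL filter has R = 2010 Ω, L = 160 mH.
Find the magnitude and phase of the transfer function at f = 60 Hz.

Step 1 — Angular frequency: ω = 2π·60 = 377 rad/s.
Step 2 — Transfer function: H(jω) = jωL/(R + jωL).
Step 3 — Numerator jωL = j·60.32; denominator R + jωL = 2010 + j60.32.
Step 4 — H = 0.0008997 + j0.02998.
Step 5 — Magnitude: |H| = 0.03 (-30.5 dB); phase: φ = 88.3°.

|H| = 0.03 (-30.5 dB), φ = 88.3°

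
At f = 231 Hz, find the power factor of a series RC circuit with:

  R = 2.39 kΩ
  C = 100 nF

Step 1 — Angular frequency: ω = 2π·f = 2π·231 = 1451 rad/s.
Step 2 — Component impedances:
  R: Z = R = 2390 Ω
  C: Z = 1/(jωC) = -j/(ω·C) = 0 - j6890 Ω
Step 3 — Series combination: Z_total = R + C = 2390 - j6890 Ω = 7293∠-70.9° Ω.
Step 4 — Power factor: PF = cos(φ) = Re(Z)/|Z| = 2390/7293 = 0.3277.
Step 5 — Type: Im(Z) = -6890 ⇒ leading (phase φ = -70.9°).

PF = 0.3277 (leading, φ = -70.9°)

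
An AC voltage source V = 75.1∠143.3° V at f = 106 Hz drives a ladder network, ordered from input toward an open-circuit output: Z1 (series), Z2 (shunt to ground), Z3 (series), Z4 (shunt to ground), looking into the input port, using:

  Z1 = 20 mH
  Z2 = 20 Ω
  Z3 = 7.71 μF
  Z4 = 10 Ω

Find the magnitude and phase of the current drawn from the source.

Step 1 — Angular frequency: ω = 2π·f = 2π·106 = 666 rad/s.
Step 2 — Component impedances:
  Z1: Z = jωL = j·666·0.02 = 0 + j13.32 Ω
  Z2: Z = R = 20 Ω
  Z3: Z = 1/(jωC) = -j/(ω·C) = 0 - j194.7 Ω
  Z4: Z = R = 10 Ω
Step 3 — Ladder network (open output): work backward from the far end, alternating series and parallel combinations. Z_in = 19.69 + j11.31 Ω = 22.71∠29.9° Ω.
Step 4 — Source phasor: V = 75.1∠143.3° V = -60.21 + j44.88 V.
Step 5 — Ohm's law: I = V / Z_total = (-60.21 + j44.88) / (19.69 + j11.31) = -1.314 + j3.035 A.
Step 6 — Convert to polar: |I| = 3.307 A, ∠I = 113.4°.

I = 3.307∠113.4° A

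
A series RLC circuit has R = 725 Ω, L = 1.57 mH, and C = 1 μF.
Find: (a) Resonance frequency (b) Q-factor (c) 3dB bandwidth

Step 1 — Resonance condition Im(Z)=0 gives ω₀ = 1/√(LC).
Step 2 — ω₀ = 1/√(0.00157·1e-06) = 2.524e+04 rad/s.
Step 3 — f₀ = ω₀/(2π) = 4017 Hz.
Step 4 — Series Q: Q = ω₀L/R = 2.524e+04·0.00157/725 = 0.05465.
Step 5 — 3dB bandwidth: Δω = ω₀/Q = 4.618e+05 rad/s; BW = Δω/(2π) = 7.35e+04 Hz.

(a) f₀ = 4017 Hz  (b) Q = 0.05465  (c) BW = 7.35e+04 Hz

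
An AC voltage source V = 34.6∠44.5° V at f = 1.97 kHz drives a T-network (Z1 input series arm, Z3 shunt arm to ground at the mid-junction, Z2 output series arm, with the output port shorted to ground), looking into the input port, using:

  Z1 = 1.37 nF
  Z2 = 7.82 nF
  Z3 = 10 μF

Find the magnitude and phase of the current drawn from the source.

Step 1 — Angular frequency: ω = 2π·f = 2π·1970 = 1.238e+04 rad/s.
Step 2 — Component impedances:
  Z1: Z = 1/(jωC) = -j/(ω·C) = 0 - j5.897e+04 Ω
  Z2: Z = 1/(jωC) = -j/(ω·C) = 0 - j1.033e+04 Ω
  Z3: Z = 1/(jωC) = -j/(ω·C) = 0 - j8.079 Ω
Step 3 — With the output port shorted to ground, the output series arm Z2 runs from the junction to ground; the shunt arm Z3 also runs from the junction to ground. They appear in parallel: Z3 || Z2 = 0 - j8.073 Ω.
Step 4 — Series with input arm Z1: Z_in = Z1 + (Z3 || Z2) = 0 - j5.898e+04 Ω = 5.898e+04∠-90.0° Ω.
Step 5 — Source phasor: V = 34.6∠44.5° V = 24.68 + j24.25 V.
Step 6 — Ohm's law: I = V / Z_total = (24.68 + j24.25) / (0 - j5.898e+04) = -0.0004112 + j0.0004184 A.
Step 7 — Convert to polar: |I| = 0.0005867 A, ∠I = 134.5°.

I = 0.0005867∠134.5° A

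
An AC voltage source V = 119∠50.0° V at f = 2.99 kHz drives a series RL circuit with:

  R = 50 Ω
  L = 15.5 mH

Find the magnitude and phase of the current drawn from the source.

Step 1 — Angular frequency: ω = 2π·f = 2π·2990 = 1.879e+04 rad/s.
Step 2 — Component impedances:
  R: Z = R = 50 Ω
  L: Z = jωL = j·1.879e+04·0.0155 = 0 + j291.2 Ω
Step 3 — Series combination: Z_total = R + L = 50 + j291.2 Ω = 295.5∠80.3° Ω.
Step 4 — Source phasor: V = 119∠50.0° V = 76.49 + j91.16 V.
Step 5 — Ohm's law: I = V / Z_total = (76.49 + j91.16) / (50 + j291.2) = 0.3479 - j0.2029 A.
Step 6 — Convert to polar: |I| = 0.4028 A, ∠I = -30.3°.

I = 0.4028∠-30.3° A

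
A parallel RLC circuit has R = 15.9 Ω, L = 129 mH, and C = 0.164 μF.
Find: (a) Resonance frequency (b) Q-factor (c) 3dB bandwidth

Step 1 — Resonance: ω₀ = 1/√(LC) = 1/√(0.129·1.64e-07) = 6875 rad/s.
Step 2 — f₀ = ω₀/(2π) = 1094 Hz.
Step 3 — Parallel Q: Q = R/(ω₀L) = 15.9/(6875·0.129) = 0.01793.
Step 4 — Bandwidth: Δω = ω₀/Q = 3.835e+05 rad/s; BW = Δω/(2π) = 6.104e+04 Hz.

(a) f₀ = 1094 Hz  (b) Q = 0.01793  (c) BW = 6.104e+04 Hz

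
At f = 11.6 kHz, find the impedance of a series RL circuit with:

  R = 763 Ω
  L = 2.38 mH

Step 1 — Angular frequency: ω = 2π·f = 2π·1.16e+04 = 7.288e+04 rad/s.
Step 2 — Component impedances:
  R: Z = R = 763 Ω
  L: Z = jωL = j·7.288e+04·0.00238 = 0 + j173.5 Ω
Step 3 — Series combination: Z_total = R + L = 763 + j173.5 Ω = 782.5∠12.8° Ω.

Z = 763 + j173.5 Ω = 782.5∠12.8° Ω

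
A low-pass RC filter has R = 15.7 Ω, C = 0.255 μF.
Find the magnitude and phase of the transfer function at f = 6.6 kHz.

Step 1 — Angular frequency: ω = 2π·6600 = 4.147e+04 rad/s.
Step 2 — Transfer function: H(jω) = 1/(1 + jωRC).
Step 3 — Denominator: 1 + jωRC = 1 + j·4.147e+04·15.7·2.55e-07 = 1 + j0.166.
Step 4 — H = 0.9732 - j0.1616.
Step 5 — Magnitude: |H| = 0.9865 (-0.1 dB); phase: φ = -9.4°.

|H| = 0.9865 (-0.1 dB), φ = -9.4°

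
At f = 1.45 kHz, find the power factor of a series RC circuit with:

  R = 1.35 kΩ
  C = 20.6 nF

Step 1 — Angular frequency: ω = 2π·f = 2π·1450 = 9111 rad/s.
Step 2 — Component impedances:
  R: Z = R = 1350 Ω
  C: Z = 1/(jωC) = -j/(ω·C) = 0 - j5328 Ω
Step 3 — Series combination: Z_total = R + C = 1350 - j5328 Ω = 5497∠-75.8° Ω.
Step 4 — Power factor: PF = cos(φ) = Re(Z)/|Z| = 1350/5497 = 0.2456.
Step 5 — Type: Im(Z) = -5328 ⇒ leading (phase φ = -75.8°).

PF = 0.2456 (leading, φ = -75.8°)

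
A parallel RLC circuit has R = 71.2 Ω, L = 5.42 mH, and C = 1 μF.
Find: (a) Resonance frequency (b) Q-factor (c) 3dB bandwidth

Step 1 — Resonance: ω₀ = 1/√(LC) = 1/√(0.00542·1e-06) = 1.358e+04 rad/s.
Step 2 — f₀ = ω₀/(2π) = 2162 Hz.
Step 3 — Parallel Q: Q = R/(ω₀L) = 71.2/(1.358e+04·0.00542) = 0.9671.
Step 4 — Bandwidth: Δω = ω₀/Q = 1.404e+04 rad/s; BW = Δω/(2π) = 2235 Hz.

(a) f₀ = 2162 Hz  (b) Q = 0.9671  (c) BW = 2235 Hz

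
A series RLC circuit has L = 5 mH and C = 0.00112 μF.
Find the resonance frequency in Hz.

Step 1 — Resonance condition Im(Z)=0 gives ω₀ = 1/√(LC).
Step 2 — ω₀ = 1/√(0.005·1.12e-09) = 4.226e+05 rad/s.
Step 3 — f₀ = ω₀/(2π) = 6.726e+04 Hz.

f₀ = 6.726e+04 Hz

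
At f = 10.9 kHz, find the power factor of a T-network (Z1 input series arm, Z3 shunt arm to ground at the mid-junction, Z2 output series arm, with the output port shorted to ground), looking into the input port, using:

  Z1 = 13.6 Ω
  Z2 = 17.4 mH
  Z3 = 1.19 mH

Step 1 — Angular frequency: ω = 2π·f = 2π·1.09e+04 = 6.849e+04 rad/s.
Step 2 — Component impedances:
  Z1: Z = R = 13.6 Ω
  Z2: Z = jωL = j·6.849e+04·0.0174 = 0 + j1192 Ω
  Z3: Z = jωL = j·6.849e+04·0.00119 = 0 + j81.5 Ω
Step 3 — With the output port shorted to ground, the output series arm Z2 runs from the junction to ground; the shunt arm Z3 also runs from the junction to ground. They appear in parallel: Z3 || Z2 = 0 + j76.28 Ω.
Step 4 — Series with input arm Z1: Z_in = Z1 + (Z3 || Z2) = 13.6 + j76.28 Ω = 77.49∠79.9° Ω.
Step 5 — Power factor: PF = cos(φ) = Re(Z)/|Z| = 13.6/77.49 = 0.1755.
Step 6 — Type: Im(Z) = 76.28 ⇒ lagging (phase φ = 79.9°).

PF = 0.1755 (lagging, φ = 79.9°)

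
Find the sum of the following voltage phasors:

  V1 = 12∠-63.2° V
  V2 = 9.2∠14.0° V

Step 1 — Convert each phasor to rectangular form:
  V1 = 12·(cos(-63.2°) + j·sin(-63.2°)) = 5.411 - j10.71 V
  V2 = 9.2·(cos(14.0°) + j·sin(14.0°)) = 8.927 + j2.226 V
Step 2 — Sum components: V_total = 14.34 - j8.485 V.
Step 3 — Convert to polar: |V_total| = 16.66 V, ∠V_total = -30.6°.

V_total = 16.66∠-30.6° V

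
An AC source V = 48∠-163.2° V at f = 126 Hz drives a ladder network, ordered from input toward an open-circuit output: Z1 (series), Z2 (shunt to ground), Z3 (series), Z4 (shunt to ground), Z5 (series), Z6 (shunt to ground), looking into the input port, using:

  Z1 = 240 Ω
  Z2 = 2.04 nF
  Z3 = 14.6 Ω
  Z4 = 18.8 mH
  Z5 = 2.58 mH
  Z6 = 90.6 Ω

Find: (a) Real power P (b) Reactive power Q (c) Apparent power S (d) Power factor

Step 1 — Angular frequency: ω = 2π·f = 2π·126 = 791.7 rad/s.
Step 2 — Component impedances:
  Z1: Z = R = 240 Ω
  Z2: Z = 1/(jωC) = -j/(ω·C) = 0 - j6.192e+05 Ω
  Z3: Z = R = 14.6 Ω
  Z4: Z = jωL = j·791.7·0.0188 = 0 + j14.88 Ω
  Z5: Z = jωL = j·791.7·0.00258 = 0 + j2.043 Ω
  Z6: Z = R = 90.6 Ω
Step 3 — Ladder network (open output): work backward from the far end, alternating series and parallel combinations. Z_in = 257 + j14.44 Ω = 257.4∠3.2° Ω.
Step 4 — Source phasor: V = 48∠-163.2° V = -45.95 - j13.87 V.
Step 5 — Current: I = V / Z = -0.1813 - j0.0438 A = 0.1865∠-166.4° A.
Step 6 — Complex power: S = V·I* = 8.938 + j0.5023 VA.
Step 7 — Real power: P = Re(S) = 8.938 W.
Step 8 — Reactive power: Q = Im(S) = 0.5023 VAR.
Step 9 — Apparent power: |S| = 8.952 VA.
Step 10 — Power factor: PF = P/|S| = 0.9984 (lagging).

(a) P = 8.938 W  (b) Q = 0.5023 VAR  (c) S = 8.952 VA  (d) PF = 0.9984 (lagging)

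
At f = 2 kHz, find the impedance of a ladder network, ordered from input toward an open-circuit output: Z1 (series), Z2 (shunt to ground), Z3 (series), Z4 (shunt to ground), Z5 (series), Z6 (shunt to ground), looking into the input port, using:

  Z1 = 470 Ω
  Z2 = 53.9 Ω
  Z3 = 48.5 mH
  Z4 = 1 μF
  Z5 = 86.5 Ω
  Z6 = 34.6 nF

Step 1 — Angular frequency: ω = 2π·f = 2π·2000 = 1.257e+04 rad/s.
Step 2 — Component impedances:
  Z1: Z = R = 470 Ω
  Z2: Z = R = 53.9 Ω
  Z3: Z = jωL = j·1.257e+04·0.0485 = 0 + j609.5 Ω
  Z4: Z = 1/(jωC) = -j/(ω·C) = 0 - j79.58 Ω
  Z5: Z = R = 86.5 Ω
  Z6: Z = 1/(jωC) = -j/(ω·C) = 0 - j2300 Ω
Step 3 — Ladder network (open output): work backward from the far end, alternating series and parallel combinations. Z_in = 523.4 + j5.4 Ω = 523.4∠0.6° Ω.

Z = 523.4 + j5.4 Ω = 523.4∠0.6° Ω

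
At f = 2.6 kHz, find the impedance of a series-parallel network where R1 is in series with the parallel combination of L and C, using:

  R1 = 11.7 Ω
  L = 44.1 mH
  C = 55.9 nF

Step 1 — Angular frequency: ω = 2π·f = 2π·2600 = 1.634e+04 rad/s.
Step 2 — Component impedances:
  R1: Z = R = 11.7 Ω
  L: Z = jωL = j·1.634e+04·0.0441 = 0 + j720.4 Ω
  C: Z = 1/(jωC) = -j/(ω·C) = 0 - j1095 Ω
Step 3 — Parallel branch: L || C = 1/(1/L + 1/C) = 0 + j2106 Ω.
Step 4 — Series with R1: Z_total = R1 + (L || C) = 11.7 + j2106 Ω = 2106∠89.7° Ω.

Z = 11.7 + j2106 Ω = 2106∠89.7° Ω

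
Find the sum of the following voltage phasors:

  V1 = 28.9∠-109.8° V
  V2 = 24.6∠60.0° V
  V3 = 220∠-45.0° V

Step 1 — Convert each phasor to rectangular form:
  V1 = 28.9·(cos(-109.8°) + j·sin(-109.8°)) = -9.79 - j27.19 V
  V2 = 24.6·(cos(60.0°) + j·sin(60.0°)) = 12.3 + j21.3 V
  V3 = 220·(cos(-45.0°) + j·sin(-45.0°)) = 155.6 - j155.6 V
Step 2 — Sum components: V_total = 158.1 - j161.5 V.
Step 3 — Convert to polar: |V_total| = 226 V, ∠V_total = -45.6°.

V_total = 226∠-45.6° V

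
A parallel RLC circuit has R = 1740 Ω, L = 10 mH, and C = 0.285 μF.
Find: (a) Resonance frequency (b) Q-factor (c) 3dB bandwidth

Step 1 — Resonance: ω₀ = 1/√(LC) = 1/√(0.01·2.85e-07) = 1.873e+04 rad/s.
Step 2 — f₀ = ω₀/(2π) = 2981 Hz.
Step 3 — Parallel Q: Q = R/(ω₀L) = 1740/(1.873e+04·0.01) = 9.289.
Step 4 — Bandwidth: Δω = ω₀/Q = 2017 rad/s; BW = Δω/(2π) = 320.9 Hz.

(a) f₀ = 2981 Hz  (b) Q = 9.289  (c) BW = 320.9 Hz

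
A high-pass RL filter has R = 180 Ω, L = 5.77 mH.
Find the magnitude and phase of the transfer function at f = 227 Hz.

Step 1 — Angular frequency: ω = 2π·227 = 1426 rad/s.
Step 2 — Transfer function: H(jω) = jωL/(R + jωL).
Step 3 — Numerator jωL = j·8.23; denominator R + jωL = 180 + j8.23.
Step 4 — H = 0.002086 + j0.04562.
Step 5 — Magnitude: |H| = 0.04567 (-26.8 dB); phase: φ = 87.4°.

|H| = 0.04567 (-26.8 dB), φ = 87.4°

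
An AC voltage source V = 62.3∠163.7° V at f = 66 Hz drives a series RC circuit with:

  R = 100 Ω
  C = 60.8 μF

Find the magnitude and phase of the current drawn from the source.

Step 1 — Angular frequency: ω = 2π·f = 2π·66 = 414.7 rad/s.
Step 2 — Component impedances:
  R: Z = R = 100 Ω
  C: Z = 1/(jωC) = -j/(ω·C) = 0 - j39.66 Ω
Step 3 — Series combination: Z_total = R + C = 100 - j39.66 Ω = 107.6∠-21.6° Ω.
Step 4 — Source phasor: V = 62.3∠163.7° V = -59.8 + j17.49 V.
Step 5 — Ohm's law: I = V / Z_total = (-59.8 + j17.49) / (100 - j39.66) = -0.5766 - j0.05384 A.
Step 6 — Convert to polar: |I| = 0.5791 A, ∠I = -174.7°.

I = 0.5791∠-174.7° A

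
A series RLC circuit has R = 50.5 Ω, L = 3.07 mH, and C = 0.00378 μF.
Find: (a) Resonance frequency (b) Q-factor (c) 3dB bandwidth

Step 1 — Resonance: ω₀ = 1/√(LC) = 1/√(0.00307·3.78e-09) = 2.936e+05 rad/s.
Step 2 — f₀ = ω₀/(2π) = 4.672e+04 Hz.
Step 3 — Series Q: Q = ω₀L/R = 2.936e+05·0.00307/50.5 = 17.85.
Step 4 — Bandwidth: Δω = ω₀/Q = 1.645e+04 rad/s; BW = Δω/(2π) = 2618 Hz.

(a) f₀ = 4.672e+04 Hz  (b) Q = 17.85  (c) BW = 2618 Hz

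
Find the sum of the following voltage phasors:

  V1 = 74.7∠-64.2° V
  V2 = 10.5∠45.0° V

Step 1 — Convert each phasor to rectangular form:
  V1 = 74.7·(cos(-64.2°) + j·sin(-64.2°)) = 32.51 - j67.25 V
  V2 = 10.5·(cos(45.0°) + j·sin(45.0°)) = 7.425 + j7.425 V
Step 2 — Sum components: V_total = 39.94 - j59.83 V.
Step 3 — Convert to polar: |V_total| = 71.93 V, ∠V_total = -56.3°.

V_total = 71.93∠-56.3° V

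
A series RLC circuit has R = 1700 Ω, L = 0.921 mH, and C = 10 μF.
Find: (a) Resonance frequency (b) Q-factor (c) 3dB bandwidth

Step 1 — Resonance condition Im(Z)=0 gives ω₀ = 1/√(LC).
Step 2 — ω₀ = 1/√(0.000921·1e-05) = 1.042e+04 rad/s.
Step 3 — f₀ = ω₀/(2π) = 1658 Hz.
Step 4 — Series Q: Q = ω₀L/R = 1.042e+04·0.000921/1700 = 0.005645.
Step 5 — 3dB bandwidth: Δω = ω₀/Q = 1.846e+06 rad/s; BW = Δω/(2π) = 2.938e+05 Hz.

(a) f₀ = 1658 Hz  (b) Q = 0.005645  (c) BW = 2.938e+05 Hz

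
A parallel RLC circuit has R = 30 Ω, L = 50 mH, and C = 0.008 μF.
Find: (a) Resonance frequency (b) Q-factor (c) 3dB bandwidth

Step 1 — Resonance: ω₀ = 1/√(LC) = 1/√(0.05·8e-09) = 5e+04 rad/s.
Step 2 — f₀ = ω₀/(2π) = 7958 Hz.
Step 3 — Parallel Q: Q = R/(ω₀L) = 30/(5e+04·0.05) = 0.012.
Step 4 — Bandwidth: Δω = ω₀/Q = 4.167e+06 rad/s; BW = Δω/(2π) = 6.631e+05 Hz.

(a) f₀ = 7958 Hz  (b) Q = 0.012  (c) BW = 6.631e+05 Hz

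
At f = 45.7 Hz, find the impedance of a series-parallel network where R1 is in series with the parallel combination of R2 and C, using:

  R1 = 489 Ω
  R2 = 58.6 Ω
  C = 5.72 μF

Step 1 — Angular frequency: ω = 2π·f = 2π·45.7 = 287.1 rad/s.
Step 2 — Component impedances:
  R1: Z = R = 489 Ω
  R2: Z = R = 58.6 Ω
  C: Z = 1/(jωC) = -j/(ω·C) = 0 - j608.8 Ω
Step 3 — Parallel branch: R2 || C = 1/(1/R2 + 1/C) = 58.06 - j5.588 Ω.
Step 4 — Series with R1: Z_total = R1 + (R2 || C) = 547.1 - j5.588 Ω = 547.1∠-0.6° Ω.

Z = 547.1 - j5.588 Ω = 547.1∠-0.6° Ω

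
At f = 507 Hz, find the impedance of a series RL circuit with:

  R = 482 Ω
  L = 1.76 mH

Step 1 — Angular frequency: ω = 2π·f = 2π·507 = 3186 rad/s.
Step 2 — Component impedances:
  R: Z = R = 482 Ω
  L: Z = jωL = j·3186·0.00176 = 0 + j5.607 Ω
Step 3 — Series combination: Z_total = R + L = 482 + j5.607 Ω = 482∠0.7° Ω.

Z = 482 + j5.607 Ω = 482∠0.7° Ω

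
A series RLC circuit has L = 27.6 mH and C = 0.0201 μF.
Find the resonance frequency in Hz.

Step 1 — Resonance condition Im(Z)=0 gives ω₀ = 1/√(LC).
Step 2 — ω₀ = 1/√(0.0276·2.01e-08) = 4.246e+04 rad/s.
Step 3 — f₀ = ω₀/(2π) = 6757 Hz.

f₀ = 6757 Hz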